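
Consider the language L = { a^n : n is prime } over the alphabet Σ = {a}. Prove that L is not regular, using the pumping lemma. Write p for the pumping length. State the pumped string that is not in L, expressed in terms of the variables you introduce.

a^{q(1+k)}

Suppose for contradiction that L is regular, and let p be the pumping length.
Let q be a prime with q ≥ p+2 (infinitely many primes exist), and take w = a^q ∈ L with |w| = q ≥ p.
Write w = xyz as guaranteed by the lemma, with |xy| ≤ p and |y| > 0.
Then y = a^k for some k with 1 ≤ k ≤ p.
Since 1 ≤ k ≤ p, |xz| = q-k. Pump with i = q+1: |xy^{q+1}z| = (q-k)+(q+1)k = q+qk = q(1+k), which is composite (both factors ≥ 2). So xy^{q+1}z = a^{q(1+k)} ∉ L.
This contradicts the pumping lemma, so L is not regular.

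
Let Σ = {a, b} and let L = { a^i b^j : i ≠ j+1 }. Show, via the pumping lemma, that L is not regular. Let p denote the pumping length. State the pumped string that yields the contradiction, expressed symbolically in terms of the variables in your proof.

a^{p+p!} b^{p+p!-1}

Assume L is regular; let p be its pumping constant.
Choose w = a^p b^{p+p!-1}. Since p ≠ (p+p!-1)+1 = p+p!, w ∈ L; and |w| ≥ p.
The pumping lemma gives a decomposition w = xyz where |xy| ≤ p and y is nonempty.
Because |xy| ≤ p and w begins with p copies of a, we have y = a^k with 1 ≤ k ≤ p.
Since 1 ≤ k ≤ p, k divides p!; set t = 1 + p!/k. Then xy^t z has p + (p!/k)·k = p + p! copies of a. Now the a-count is p+p! and (b-count)+1 = (p+p!-1)+1 = p+p!, so i ≠ j+1 fails. So xy^t z = a^{p+p!} b^{p+p!-1} ∉ L.
Contradiction. Therefore L is not regular.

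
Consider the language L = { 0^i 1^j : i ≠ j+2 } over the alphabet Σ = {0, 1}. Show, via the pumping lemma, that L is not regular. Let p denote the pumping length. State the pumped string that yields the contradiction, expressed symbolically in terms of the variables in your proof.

0^{p+p!} 1^{p+p!-2}

Assume L is regular. Let p be the pumping length given by the pumping lemma.
Choose w = 0^p 1^{p+p!-2}. Since p ≠ (p+p!-2)+2 = p+p!, w ∈ L; and |w| ≥ p.
The pumping lemma gives a decomposition w = xyz where |xy| ≤ p and |y| > 0.
Since the first p symbols of w are all 0's and |xy| ≤ p, y lies entirely in the leading 0-block: y = 0^k for some k with 1 ≤ k ≤ p.
Since 1 ≤ k ≤ p, k divides p!; set t = 1 + p!/k. Then xy^t z has p + (p!/k)·k = p + p! copies of 0. Now the 0-count is p+p! and (1-count)+2 = (p+p!-2)+2 = p+p!, so i ≠ j+2 fails. So xy^t z = 0^{p+p!} 1^{p+p!-2} ∉ L.
This is a contradiction; hence L is not regular.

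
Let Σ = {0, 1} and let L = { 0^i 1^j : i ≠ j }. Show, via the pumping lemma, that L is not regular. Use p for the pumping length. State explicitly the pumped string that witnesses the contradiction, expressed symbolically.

0^{p+p!} 1^{p+p!}

Suppose for contradiction that L is regular, and let p be the pumping length.
Choose w = 0^p 1^{p+p!}. Since p ≠ p+p!, w ∈ L; and |w| ≥ p.
By the pumping lemma, w = xyz with |xy| ≤ p and |y| ≥ 1.
Since the first p symbols of w are all 0's and |xy| ≤ p, y lies entirely in the leading 0-block: y = 0^k for some k with 1 ≤ k ≤ p.
Since 1 ≤ k ≤ p, k divides p!; set t = 1 + p!/k. Then xy^t z has p + (p!/k)·k = p + p! copies of 0. Now the 0-count equals the 1-count, so i ≠ j fails. So xy^t z = 0^{p+p!} 1^{p+p!} ∉ L.
Contradiction. Therefore L is not regular.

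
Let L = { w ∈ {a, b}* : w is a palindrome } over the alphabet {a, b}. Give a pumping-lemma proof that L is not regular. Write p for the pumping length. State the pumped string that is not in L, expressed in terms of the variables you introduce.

a^{p+k} b a^p

Assume L is regular. Let p be the pumping length given by the pumping lemma.
Take w = a^p b a^p, a palindrome of length 2p+1 ≥ p.
Write w = xyz as guaranteed by the lemma, with |xy| ≤ p and |y| > 0.
Since the first p symbols of w are all a's and |xy| ≤ p, y lies entirely in the leading a-block: y = a^k for some k with 1 ≤ k ≤ p.
Pump with i = 2: xy^2z = a^{p+k} b a^p. Its reverse is a^p b a^{p+k}, which differs from xy^2z since k ≥ 1. So xy^2z is not a palindrome and xy^2z ∉ L.
This is a contradiction; hence L is not regular.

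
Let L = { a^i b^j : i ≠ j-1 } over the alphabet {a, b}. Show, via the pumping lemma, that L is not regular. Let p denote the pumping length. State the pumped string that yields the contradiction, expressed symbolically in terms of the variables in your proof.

a^{p+p!} b^{p+p!+1}

Toward a contradiction, assume L is regular with pumping length p.
Choose w = a^p b^{p+p!+1}. Since p ≠ (p+p!+1)-1 = p+p!, w ∈ L; and |w| ≥ p.
Write w = xyz as guaranteed by the lemma, with |xy| ≤ p and |y| ≥ 1.
The first p characters of w are a's, so xy (and hence y) consists only of a's. Write y = a^k, 1 ≤ k ≤ p.
Since 1 ≤ k ≤ p, k divides p!; set t = 1 + p!/k. Then xy^t z has p + (p!/k)·k = p + p! copies of a. Now the a-count is p+p! and (b-count)-1 = (p+p!+1)-1 = p+p!, so i ≠ j-1 fails. So xy^t z = a^{p+p!} b^{p+p!+1} ∉ L.
This is a contradiction; hence L is not regular.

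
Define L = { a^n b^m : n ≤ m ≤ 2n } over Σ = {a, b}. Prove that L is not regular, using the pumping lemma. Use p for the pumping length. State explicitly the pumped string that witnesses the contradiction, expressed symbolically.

Assume L is regular. Let p be the pumping length given by the pumping lemma.
Take w = a^p b^p ∈ L (since p ≤ p ≤ 2p), with |w| = 2p ≥ p.
The pumping lemma gives a decomposition w = xyz where |xy| ≤ p and |y| > 0.
Since the first p symbols of w are all a's and |xy| ≤ p, y lies entirely in the leading a-block: y = a^k for some k with 1 ≤ k ≤ p.
Pump with i = 2: xy^2z = a^{p+k} b^p. Now n = p+k > p = m, so the condition n ≤ m fails. Thus xy^2z ∉ L.
Contradiction. Therefore L is not regular.

a^{p+k} b^p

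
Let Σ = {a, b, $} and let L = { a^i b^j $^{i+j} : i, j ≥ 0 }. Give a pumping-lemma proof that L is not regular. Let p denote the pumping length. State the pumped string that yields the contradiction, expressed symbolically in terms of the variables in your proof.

Suppose for contradiction that L is regular, and let p be the pumping length.
Take w = a^p b^p $^{2p} ∈ L (with i=j=p, i+j=2p), |w| = 4p ≥ p.
By the pumping lemma, w = xyz with |xy| ≤ p and |y| > 0.
Since the first p symbols of w are all a's and |xy| ≤ p, y lies entirely in the leading a-block: y = a^k for some k with 1 ≤ k ≤ p.
Consider xy^2z = a^{p+k} b^p $^{2p}. Now the a- and b-counts sum to 2p+k, but the $-count is 2p ≠ 2p+k. So xy^2z ∉ L.
This is a contradiction; hence L is not regular.

a^{p+k} b^p $^{2p}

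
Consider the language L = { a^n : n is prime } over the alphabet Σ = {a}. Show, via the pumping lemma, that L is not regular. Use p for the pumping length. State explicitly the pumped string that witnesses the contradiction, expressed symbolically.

a^{q(1+k)}

Toward a contradiction, assume L is regular with pumping length p.
Let q be a prime with q ≥ p+2 (infinitely many primes exist), and take w = a^q ∈ L with |w| = q ≥ p.
By the pumping lemma, w = xyz with |xy| ≤ p and |y| ≥ 1.
Then y = a^k for some k with 1 ≤ k ≤ p.
Since 1 ≤ k ≤ p, |xz| = q-k. Pump with i = q+1: |xy^{q+1}z| = (q-k)+(q+1)k = q+qk = q(1+k), which is composite (both factors ≥ 2). So xy^{q+1}z = a^{q(1+k)} ∉ L.
This is a contradiction; hence L is not regular.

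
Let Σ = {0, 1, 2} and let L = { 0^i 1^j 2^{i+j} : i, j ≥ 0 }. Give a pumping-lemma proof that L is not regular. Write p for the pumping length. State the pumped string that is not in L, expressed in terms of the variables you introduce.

Assume L is regular. Let p be the pumping length given by the pumping lemma.
Take w = 0^p 1^p 2^{2p} ∈ L (with i=j=p, i+j=2p), |w| = 4p ≥ p.
By the pumping lemma, w = xyz with |xy| ≤ p and |y| > 0.
Because |xy| ≤ p and w begins with p copies of 0, we have y = 0^k with 1 ≤ k ≤ p.
Consider xy^2z = 0^{p+k} 1^p 2^{2p}. Now the 0- and 1-counts sum to 2p+k, but the 2-count is 2p ≠ 2p+k. So xy^2z ∉ L.
Contradiction. Therefore L is not regular.

0^{p+k} 1^p 2^{2p}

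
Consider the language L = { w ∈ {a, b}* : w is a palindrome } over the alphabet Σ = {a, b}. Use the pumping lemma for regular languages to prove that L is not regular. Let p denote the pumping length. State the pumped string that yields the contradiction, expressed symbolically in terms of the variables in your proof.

a^{p+k} b a^p

Assume L is regular; let p be its pumping constant.
Take w = a^p b a^p, a palindrome of length 2p+1 ≥ p.
Write w = xyz as guaranteed by the lemma, with |xy| ≤ p and y is nonempty.
Since the first p symbols of w are all a's and |xy| ≤ p, y lies entirely in the leading a-block: y = a^k for some k with 1 ≤ k ≤ p.
Pump with i = 2: xy^2z = a^{p+k} b a^p. Its reverse is a^p b a^{p+k}, which differs from xy^2z since k ≥ 1. So xy^2z is not a palindrome and xy^2z ∉ L.
This is a contradiction; hence L is not regular.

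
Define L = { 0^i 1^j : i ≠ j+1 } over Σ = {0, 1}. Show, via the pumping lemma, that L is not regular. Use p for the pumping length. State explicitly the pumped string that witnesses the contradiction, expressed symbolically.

Toward a contradiction, assume L is regular with pumping length p.
Choose w = 0^p 1^{p+p!-1}. Since p ≠ (p+p!-1)+1 = p+p!, w ∈ L; and |w| ≥ p.
Write w = xyz as guaranteed by the lemma, with |xy| ≤ p and |y| ≥ 1.
Since the first p symbols of w are all 0's and |xy| ≤ p, y lies entirely in the leading 0-block: y = 0^k for some k with 1 ≤ k ≤ p.
Since 1 ≤ k ≤ p, k divides p!; set t = 1 + p!/k. Then xy^t z has p + (p!/k)·k = p + p! copies of 0. Now the 0-count is p+p! and (1-count)+1 = (p+p!-1)+1 = p+p!, so i ≠ j+1 fails. So xy^t z = 0^{p+p!} 1^{p+p!-1} ∉ L.
Contradiction. Therefore L is not regular.

0^{p+p!} 1^{p+p!-1}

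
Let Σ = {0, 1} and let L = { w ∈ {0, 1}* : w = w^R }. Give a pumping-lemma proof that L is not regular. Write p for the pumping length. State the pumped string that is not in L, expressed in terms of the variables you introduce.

0^{p+k} 1 0^p

Assume L is regular. Let p be the pumping length given by the pumping lemma.
Take w = 0^p 1 0^p, a palindrome of length 2p+1 ≥ p.
The pumping lemma gives a decomposition w = xyz where |xy| ≤ p and y is nonempty.
The first p characters of w are 0's, so xy (and hence y) consists only of 0's. Write y = 0^k, 1 ≤ k ≤ p.
Pump with i = 2: xy^2z = 0^{p+k} 1 0^p. Its reverse is 0^p 1 0^{p+k}, which differs from xy^2z since k ≥ 1. So xy^2z is not a palindrome and xy^2z ∉ L.
Contradiction. Therefore L is not regular.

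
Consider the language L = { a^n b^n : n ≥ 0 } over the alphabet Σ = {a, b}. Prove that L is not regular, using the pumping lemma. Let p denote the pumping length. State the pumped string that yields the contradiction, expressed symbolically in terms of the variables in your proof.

Suppose for contradiction that L is regular, and let p be the pumping length.
Choose w = a^p b^p, which is in L with |w| = 2p ≥ p.
By the pumping lemma, w = xyz with |xy| ≤ p and y is nonempty.
Since the first p symbols of w are all a's and |xy| ≤ p, y lies entirely in the leading a-block: y = a^k for some k with 1 ≤ k ≤ p.
Pump with i = 2: xy^2z = a^{p+k} b^p. For this to lie in L we would need p = p+k, which forces k = 0. But k ≥ 1, so xy^2z ∉ L.
This contradicts the pumping lemma, so L is not regular.

a^{p+k} b^p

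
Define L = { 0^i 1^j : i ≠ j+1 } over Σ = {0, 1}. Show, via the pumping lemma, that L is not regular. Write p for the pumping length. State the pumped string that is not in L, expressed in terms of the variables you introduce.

0^{p+p!} 1^{p+p!-1}

Suppose for contradiction that L is regular, and let p be the pumping length.
Choose w = 0^p 1^{p+p!-1}. Since p ≠ (p+p!-1)+1 = p+p!, w ∈ L; and |w| ≥ p.
Write w = xyz as guaranteed by the lemma, with |xy| ≤ p and y is nonempty.
Because |xy| ≤ p and w begins with p copies of 0, we have y = 0^k with 1 ≤ k ≤ p.
Since 1 ≤ k ≤ p, k divides p!; set t = 1 + p!/k. Then xy^t z has p + (p!/k)·k = p + p! copies of 0. Now the 0-count is p+p! and (1-count)+1 = (p+p!-1)+1 = p+p!, so i ≠ j+1 fails. So xy^t z = 0^{p+p!} 1^{p+p!-1} ∉ L.
This contradicts the pumping lemma, so L is not regular.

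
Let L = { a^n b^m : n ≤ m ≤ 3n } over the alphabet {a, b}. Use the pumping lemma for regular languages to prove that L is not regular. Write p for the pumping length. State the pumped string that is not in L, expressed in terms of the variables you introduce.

a^{p+k} b^p

Suppose for contradiction that L is regular, and let p be the pumping length.
Take w = a^p b^p ∈ L (since p ≤ p ≤ 3p), with |w| = 2p ≥ p.
Write w = xyz as guaranteed by the lemma, with |xy| ≤ p and |y| > 0.
The first p characters of w are a's, so xy (and hence y) consists only of a's. Write y = a^k, 1 ≤ k ≤ p.
Pump with i = 2: xy^2z = a^{p+k} b^p. Now n = p+k > p = m, so the condition n ≤ m fails. Thus xy^2z ∉ L.
This contradicts the pumping lemma, so L is not regular.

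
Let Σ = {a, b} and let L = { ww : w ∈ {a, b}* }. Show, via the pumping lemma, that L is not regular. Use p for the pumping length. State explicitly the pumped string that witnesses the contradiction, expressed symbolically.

a^{p+k} b^p a^p b^p

Toward a contradiction, assume L is regular with pumping length p.
Take w = a^p b^p a^p b^p = uu where u = a^pb^p; then w ∈ L and |w| = 4p ≥ p.
The pumping lemma gives a decomposition w = xyz where |xy| ≤ p and y is nonempty.
Because |xy| ≤ p and w begins with p copies of a, we have y = a^k with 1 ≤ k ≤ p.
Pump with i = 2: xy^2z = a^{p+k} b^p a^p b^p, of length 4p+k. Suppose this equals vv. The string starts with a and ends with b, so v does too; thus the boundary between the two copies of v is a b→a transition. There is exactly one such transition, at position 2p+k, so |v| = 2p+k and |vv| = 4p+2k ≠ 4p+k since k ≥ 1. So xy^2z ∉ L.
This is a contradiction; hence L is not regular.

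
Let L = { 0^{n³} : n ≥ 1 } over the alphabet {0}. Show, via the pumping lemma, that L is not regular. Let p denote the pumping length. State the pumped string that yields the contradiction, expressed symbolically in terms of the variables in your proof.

Suppose for contradiction that L is regular, and let p be the pumping length.
Take w = 0^{p³} ∈ L with |w| = p³ ≥ p.
By the pumping lemma, w = xyz with |xy| ≤ p and y is nonempty.
Then y = 0^k for some k with 1 ≤ k ≤ p.
Pump with i = 2: xy^2z = 0^{p³+k}. Since 1 ≤ k ≤ p, p³ < p³+k ≤ p³+p < p³+3p²+3p+1 = (p+1)³, so p³+k is not a perfect cube. So xy^2z ∉ L.
Contradiction. Therefore L is not regular.

0^{p³+k}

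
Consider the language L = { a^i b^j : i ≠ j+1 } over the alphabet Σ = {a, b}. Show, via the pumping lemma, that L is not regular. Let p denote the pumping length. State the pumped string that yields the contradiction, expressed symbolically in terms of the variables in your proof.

a^{p+p!} b^{p+p!-1}

Suppose for contradiction that L is regular, and let p be the pumping length.
Choose w = a^p b^{p+p!-1}. Since p ≠ (p+p!-1)+1 = p+p!, w ∈ L; and |w| ≥ p.
Write w = xyz as guaranteed by the lemma, with |xy| ≤ p and |y| > 0.
The first p characters of w are a's, so xy (and hence y) consists only of a's. Write y = a^k, 1 ≤ k ≤ p.
Since 1 ≤ k ≤ p, k divides p!; set t = 1 + p!/k. Then xy^t z has p + (p!/k)·k = p + p! copies of a. Now the a-count is p+p! and (b-count)+1 = (p+p!-1)+1 = p+p!, so i ≠ j+1 fails. So xy^t z = a^{p+p!} b^{p+p!-1} ∉ L.
This contradicts the pumping lemma, so L is not regular.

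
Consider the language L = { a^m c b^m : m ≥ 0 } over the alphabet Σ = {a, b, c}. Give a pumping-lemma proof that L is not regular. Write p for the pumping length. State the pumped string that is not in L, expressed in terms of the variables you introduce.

Assume L is regular; let p be its pumping constant.
Take w = a^p c b^p ∈ L with |w| = 2p+1 ≥ p.
By the pumping lemma, w = xyz with |xy| ≤ p and y is nonempty.
Since the first p symbols of w are all a's and |xy| ≤ p, y lies entirely in the leading a-block: y = a^k for some k with 1 ≤ k ≤ p.
Pump with i = 2: xy^2z = a^{p+k} c b^p, which would require p+k = p. But k ≥ 1, so xy^2z ∉ L.
This contradicts the pumping lemma, so L is not regular.

a^{p+k} c b^p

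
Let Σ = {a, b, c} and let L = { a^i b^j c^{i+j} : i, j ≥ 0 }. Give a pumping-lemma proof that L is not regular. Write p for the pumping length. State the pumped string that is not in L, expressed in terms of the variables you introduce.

a^{p+k} b^p c^{2p}

Assume L is regular. Let p be the pumping length given by the pumping lemma.
Take w = a^p b^p c^{2p} ∈ L (with i=j=p, i+j=2p), |w| = 4p ≥ p.
The pumping lemma gives a decomposition w = xyz where |xy| ≤ p and |y| ≥ 1.
The first p characters of w are a's, so xy (and hence y) consists only of a's. Write y = a^k, 1 ≤ k ≤ p.
Consider xy^2z = a^{p+k} b^p c^{2p}. Now the a- and b-counts sum to 2p+k, but the c-count is 2p ≠ 2p+k. So xy^2z ∉ L.
This contradicts the pumping lemma, so L is not regular.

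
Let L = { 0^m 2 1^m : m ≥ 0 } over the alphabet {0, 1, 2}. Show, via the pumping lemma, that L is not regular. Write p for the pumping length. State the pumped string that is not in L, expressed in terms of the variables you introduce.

Toward a contradiction, assume L is regular with pumping length p.
Take w = 0^p 2 1^p ∈ L with |w| = 2p+1 ≥ p.
Write w = xyz as guaranteed by the lemma, with |xy| ≤ p and y is nonempty.
The first p characters of w are 0's, so xy (and hence y) consists only of 0's. Write y = 0^k, 1 ≤ k ≤ p.
Pump with i = 2: xy^2z = 0^{p+k} 2 1^p, which would require p+k = p. But k ≥ 1, so xy^2z ∉ L.
This is a contradiction; hence L is not regular.

0^{p+k} 2 1^p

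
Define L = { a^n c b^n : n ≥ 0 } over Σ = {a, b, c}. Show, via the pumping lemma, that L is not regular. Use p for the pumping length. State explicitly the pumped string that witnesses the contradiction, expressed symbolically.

Suppose for contradiction that L is regular, and let p be the pumping length.
Take w = a^p c b^p ∈ L with |w| = 2p+1 ≥ p.
Write w = xyz as guaranteed by the lemma, with |xy| ≤ p and y is nonempty.
Since the first p symbols of w are all a's and |xy| ≤ p, y lies entirely in the leading a-block: y = a^k for some k with 1 ≤ k ≤ p.
Pump with i = 2: xy^2z = a^{p+k} c b^p, which would require p+k = p. But k ≥ 1, so xy^2z ∉ L.
This is a contradiction; hence L is not regular.

a^{p+k} c b^p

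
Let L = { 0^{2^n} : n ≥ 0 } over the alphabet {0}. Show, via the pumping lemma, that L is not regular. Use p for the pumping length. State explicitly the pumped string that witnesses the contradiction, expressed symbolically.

0^{2^p+k}

Assume L is regular; let p be its pumping constant.
Take w = 0^{2^p} ∈ L with |w| = 2^p ≥ p.
The pumping lemma gives a decomposition w = xyz where |xy| ≤ p and |y| ≥ 1.
Then y = 0^k for some k with 1 ≤ k ≤ p.
Pump with i = 2: xy^2z = 0^{2^p+k}. Since 1 ≤ k ≤ p < 2^p, we have 2^p < 2^p+k < 2^{p+1}, so 2^p+k is not a power of 2. So xy^2z ∉ L.
Contradiction. Therefore L is not regular.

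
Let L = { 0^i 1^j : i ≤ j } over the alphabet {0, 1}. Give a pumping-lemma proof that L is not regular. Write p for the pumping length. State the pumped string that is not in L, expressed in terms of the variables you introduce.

Suppose for contradiction that L is regular, and let p be the pumping length.
Choose w = 0^p 1^p ∈ L, with |w| = 2p ≥ p.
Write w = xyz as guaranteed by the lemma, with |xy| ≤ p and y is nonempty.
The first p characters of w are 0's, so xy (and hence y) consists only of 0's. Write y = 0^k, 1 ≤ k ≤ p.
Consider xy^2z = 0^{p+k} 1^p. Since k ≥ 1, the 0-count p+k exceeds the 1-count p, so i ≤ j fails; thus xy^2z ∉ L.
Contradiction. Therefore L is not regular.

0^{p+k} 1^p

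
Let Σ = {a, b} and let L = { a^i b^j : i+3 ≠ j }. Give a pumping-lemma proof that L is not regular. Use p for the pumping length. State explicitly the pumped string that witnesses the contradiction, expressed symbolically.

Assume L is regular; let p be its pumping constant.
Choose w = a^p b^{p+p!+3}. Since p ≠ (p+p!+3)-3 = p+p!, w ∈ L; and |w| ≥ p.
The pumping lemma gives a decomposition w = xyz where |xy| ≤ p and |y| > 0.
Since the first p symbols of w are all a's and |xy| ≤ p, y lies entirely in the leading a-block: y = a^k for some k with 1 ≤ k ≤ p.
Since 1 ≤ k ≤ p, k divides p!; set t = 1 + p!/k. Then xy^t z has p + (p!/k)·k = p + p! copies of a. Now the a-count is p+p! and (b-count)-3 = (p+p!+3)-3 = p+p!, so i+3 ≠ j fails. So xy^t z = a^{p+p!} b^{p+p!+3} ∉ L.
This contradicts the pumping lemma, so L is not regular.

a^{p+p!} b^{p+p!+3}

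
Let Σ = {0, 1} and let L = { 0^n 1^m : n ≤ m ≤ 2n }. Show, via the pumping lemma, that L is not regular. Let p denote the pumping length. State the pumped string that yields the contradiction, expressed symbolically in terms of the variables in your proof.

Assume L is regular. Let p be the pumping length given by the pumping lemma.
Take w = 0^p 1^p ∈ L (since p ≤ p ≤ 2p), with |w| = 2p ≥ p.
By the pumping lemma, w = xyz with |xy| ≤ p and |y| ≥ 1.
Because |xy| ≤ p and w begins with p copies of 0, we have y = 0^k with 1 ≤ k ≤ p.
Pump with i = 2: xy^2z = 0^{p+k} 1^p. Now n = p+k > p = m, so the condition n ≤ m fails. Thus xy^2z ∉ L.
This contradicts the pumping lemma, so L is not regular.

0^{p+k} 1^p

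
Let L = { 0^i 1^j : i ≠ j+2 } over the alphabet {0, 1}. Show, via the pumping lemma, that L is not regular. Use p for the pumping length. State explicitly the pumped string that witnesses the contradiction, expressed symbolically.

0^{p+p!} 1^{p+p!-2}

Assume L is regular; let p be its pumping constant.
Choose w = 0^p 1^{p+p!-2}. Since p ≠ (p+p!-2)+2 = p+p!, w ∈ L; and |w| ≥ p.
By the pumping lemma, w = xyz with |xy| ≤ p and y is nonempty.
Because |xy| ≤ p and w begins with p copies of 0, we have y = 0^k with 1 ≤ k ≤ p.
Since 1 ≤ k ≤ p, k divides p!; set t = 1 + p!/k. Then xy^t z has p + (p!/k)·k = p + p! copies of 0. Now the 0-count is p+p! and (1-count)+2 = (p+p!-2)+2 = p+p!, so i ≠ j+2 fails. So xy^t z = 0^{p+p!} 1^{p+p!-2} ∉ L.
Contradiction. Therefore L is not regular.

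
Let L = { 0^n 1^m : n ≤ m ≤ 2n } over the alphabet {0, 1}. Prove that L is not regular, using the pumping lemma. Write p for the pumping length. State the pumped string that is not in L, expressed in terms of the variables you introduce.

0^{p+k} 1^p

Assume L is regular; let p be its pumping constant.
Take w = 0^p 1^p ∈ L (since p ≤ p ≤ 2p), with |w| = 2p ≥ p.
By the pumping lemma, w = xyz with |xy| ≤ p and y is nonempty.
The first p characters of w are 0's, so xy (and hence y) consists only of 0's. Write y = 0^k, 1 ≤ k ≤ p.
Pump with i = 2: xy^2z = 0^{p+k} 1^p. Now n = p+k > p = m, so the condition n ≤ m fails. Thus xy^2z ∉ L.
Contradiction. Therefore L is not regular.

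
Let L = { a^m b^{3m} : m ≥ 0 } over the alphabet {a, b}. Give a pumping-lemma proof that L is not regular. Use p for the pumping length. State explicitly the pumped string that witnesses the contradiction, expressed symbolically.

a^{p+k} b^{3p}

Assume L is regular. Let p be the pumping length given by the pumping lemma.
Let w = a^p b^{3p} ∈ L; note |w| = 4p ≥ p.
The pumping lemma gives a decomposition w = xyz where |xy| ≤ p and y is nonempty.
Because |xy| ≤ p and w begins with p copies of a, we have y = a^k with 1 ≤ k ≤ p.
Pump with i = 2: xy^2z = a^{p+k} b^{3p}. For this to lie in L we would need 3p = 3(p+k), which forces k = 0. But k ≥ 1, so xy^2z ∉ L.
This contradicts the pumping lemma, so L is not regular.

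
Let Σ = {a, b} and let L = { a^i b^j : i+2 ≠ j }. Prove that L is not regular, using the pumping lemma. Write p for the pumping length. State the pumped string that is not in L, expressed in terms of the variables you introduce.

Assume L is regular; let p be its pumping constant.
Choose w = a^p b^{p+p!+2}. Since p ≠ (p+p!+2)-2 = p+p!, w ∈ L; and |w| ≥ p.
By the pumping lemma, w = xyz with |xy| ≤ p and y is nonempty.
The first p characters of w are a's, so xy (and hence y) consists only of a's. Write y = a^k, 1 ≤ k ≤ p.
Since 1 ≤ k ≤ p, k divides p!; set t = 1 + p!/k. Then xy^t z has p + (p!/k)·k = p + p! copies of a. Now the a-count is p+p! and (b-count)-2 = (p+p!+2)-2 = p+p!, so i+2 ≠ j fails. So xy^t z = a^{p+p!} b^{p+p!+2} ∉ L.
This contradicts the pumping lemma, so L is not regular.

a^{p+p!} b^{p+p!+2}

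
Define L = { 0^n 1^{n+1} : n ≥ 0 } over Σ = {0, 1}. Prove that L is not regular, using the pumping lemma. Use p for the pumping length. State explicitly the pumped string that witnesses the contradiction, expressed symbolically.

0^{p+k} 1^{p+1}

Assume L is regular; let p be its pumping constant.
Let w = 0^p 1^{p+1} ∈ L; note |w| = 2p+1 ≥ p.
By the pumping lemma, w = xyz with |xy| ≤ p and |y| ≥ 1.
Because |xy| ≤ p and w begins with p copies of 0, we have y = 0^k with 1 ≤ k ≤ p.
Pump with i = 2: xy^2z = 0^{p+k} 1^{p+1}. For this to lie in L we would need p+1 = (p+k)+1, which forces k = 0. But k ≥ 1, so xy^2z ∉ L.
Contradiction. Therefore L is not regular.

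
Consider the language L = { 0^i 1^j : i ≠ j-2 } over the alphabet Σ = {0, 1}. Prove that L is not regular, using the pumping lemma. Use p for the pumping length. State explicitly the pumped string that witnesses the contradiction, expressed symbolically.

0^{p+p!} 1^{p+p!+2}

Assume L is regular. Let p be the pumping length given by the pumping lemma.
Choose w = 0^p 1^{p+p!+2}. Since p ≠ (p+p!+2)-2 = p+p!, w ∈ L; and |w| ≥ p.
By the pumping lemma, w = xyz with |xy| ≤ p and y is nonempty.
Because |xy| ≤ p and w begins with p copies of 0, we have y = 0^k with 1 ≤ k ≤ p.
Since 1 ≤ k ≤ p, k divides p!; set t = 1 + p!/k. Then xy^t z has p + (p!/k)·k = p + p! copies of 0. Now the 0-count is p+p! and (1-count)-2 = (p+p!+2)-2 = p+p!, so i ≠ j-2 fails. So xy^t z = 0^{p+p!} 1^{p+p!+2} ∉ L.
Contradiction. Therefore L is not regular.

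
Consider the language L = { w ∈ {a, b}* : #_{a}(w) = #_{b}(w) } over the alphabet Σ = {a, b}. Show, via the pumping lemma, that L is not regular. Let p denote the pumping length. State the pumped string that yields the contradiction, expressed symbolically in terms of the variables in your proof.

a^{p+k} b^p

Assume L is regular; let p be its pumping constant.
Choose w = a^p b^p ∈ L with |w| = 2p ≥ p.
By the pumping lemma, w = xyz with |xy| ≤ p and |y| ≥ 1.
Because |xy| ≤ p and w begins with p copies of a, we have y = a^k with 1 ≤ k ≤ p.
Pump with i = 2: xy^2z = a^{p+k} b^p has p+k occurrences of a but only p of b. Since k ≥ 1 the counts differ, so xy^2z ∉ L.
This contradicts the pumping lemma, so L is not regular.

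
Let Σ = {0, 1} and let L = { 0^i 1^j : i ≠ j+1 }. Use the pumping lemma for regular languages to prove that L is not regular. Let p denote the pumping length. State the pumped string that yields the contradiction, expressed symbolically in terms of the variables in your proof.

Assume L is regular. Let p be the pumping length given by the pumping lemma.
Choose w = 0^p 1^{p+p!-1}. Since p ≠ (p+p!-1)+1 = p+p!, w ∈ L; and |w| ≥ p.
The pumping lemma gives a decomposition w = xyz where |xy| ≤ p and y is nonempty.
The first p characters of w are 0's, so xy (and hence y) consists only of 0's. Write y = 0^k, 1 ≤ k ≤ p.
Since 1 ≤ k ≤ p, k divides p!; set t = 1 + p!/k. Then xy^t z has p + (p!/k)·k = p + p! copies of 0. Now the 0-count is p+p! and (1-count)+1 = (p+p!-1)+1 = p+p!, so i ≠ j+1 fails. So xy^t z = 0^{p+p!} 1^{p+p!-1} ∉ L.
This is a contradiction; hence L is not regular.

0^{p+p!} 1^{p+p!-1}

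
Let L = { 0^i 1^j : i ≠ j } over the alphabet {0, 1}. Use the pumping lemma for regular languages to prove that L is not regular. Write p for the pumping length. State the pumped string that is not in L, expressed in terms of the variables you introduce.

0^{p+p!} 1^{p+p!}

Assume L is regular. Let p be the pumping length given by the pumping lemma.
Choose w = 0^p 1^{p+p!}. Since p ≠ p+p!, w ∈ L; and |w| ≥ p.
By the pumping lemma, w = xyz with |xy| ≤ p and |y| ≥ 1.
Because |xy| ≤ p and w begins with p copies of 0, we have y = 0^k with 1 ≤ k ≤ p.
Since 1 ≤ k ≤ p, k divides p!; set t = 1 + p!/k. Then xy^t z has p + (p!/k)·k = p + p! copies of 0. Now the 0-count equals the 1-count, so i ≠ j fails. So xy^t z = 0^{p+p!} 1^{p+p!} ∉ L.
Contradiction. Therefore L is not regular.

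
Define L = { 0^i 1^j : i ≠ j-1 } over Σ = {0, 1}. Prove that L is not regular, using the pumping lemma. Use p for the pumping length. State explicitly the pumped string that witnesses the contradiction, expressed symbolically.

Assume L is regular; let p be its pumping constant.
Choose w = 0^p 1^{p+p!+1}. Since p ≠ (p+p!+1)-1 = p+p!, w ∈ L; and |w| ≥ p.
Write w = xyz as guaranteed by the lemma, with |xy| ≤ p and |y| > 0.
Since the first p symbols of w are all 0's and |xy| ≤ p, y lies entirely in the leading 0-block: y = 0^k for some k with 1 ≤ k ≤ p.
Since 1 ≤ k ≤ p, k divides p!; set t = 1 + p!/k. Then xy^t z has p + (p!/k)·k = p + p! copies of 0. Now the 0-count is p+p! and (1-count)-1 = (p+p!+1)-1 = p+p!, so i ≠ j-1 fails. So xy^t z = 0^{p+p!} 1^{p+p!+1} ∉ L.
This contradicts the pumping lemma, so L is not regular.

0^{p+p!} 1^{p+p!+1}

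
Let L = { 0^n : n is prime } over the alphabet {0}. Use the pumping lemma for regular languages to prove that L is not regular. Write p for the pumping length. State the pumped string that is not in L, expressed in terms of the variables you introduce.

0^{q(1+k)}

Assume L is regular; let p be its pumping constant.
Let q be a prime with q ≥ p+2 (infinitely many primes exist), and take w = 0^q ∈ L with |w| = q ≥ p.
Write w = xyz as guaranteed by the lemma, with |xy| ≤ p and |y| > 0.
Then y = 0^k for some k with 1 ≤ k ≤ p.
Since 1 ≤ k ≤ p, |xz| = q-k. Pump with i = q+1: |xy^{q+1}z| = (q-k)+(q+1)k = q+qk = q(1+k), which is composite (both factors ≥ 2). So xy^{q+1}z = 0^{q(1+k)} ∉ L.
This is a contradiction; hence L is not regular.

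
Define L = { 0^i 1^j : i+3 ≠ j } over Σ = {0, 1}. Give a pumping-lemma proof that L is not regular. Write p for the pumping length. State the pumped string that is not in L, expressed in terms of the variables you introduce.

0^{p+p!} 1^{p+p!+3}

Toward a contradiction, assume L is regular with pumping length p.
Choose w = 0^p 1^{p+p!+3}. Since p ≠ (p+p!+3)-3 = p+p!, w ∈ L; and |w| ≥ p.
The pumping lemma gives a decomposition w = xyz where |xy| ≤ p and y is nonempty.
The first p characters of w are 0's, so xy (and hence y) consists only of 0's. Write y = 0^k, 1 ≤ k ≤ p.
Since 1 ≤ k ≤ p, k divides p!; set t = 1 + p!/k. Then xy^t z has p + (p!/k)·k = p + p! copies of 0. Now the 0-count is p+p! and (1-count)-3 = (p+p!+3)-3 = p+p!, so i+3 ≠ j fails. So xy^t z = 0^{p+p!} 1^{p+p!+3} ∉ L.
Contradiction. Therefore L is not regular.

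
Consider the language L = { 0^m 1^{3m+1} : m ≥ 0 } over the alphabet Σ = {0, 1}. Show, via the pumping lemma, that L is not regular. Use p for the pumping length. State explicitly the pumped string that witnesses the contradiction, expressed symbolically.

0^{p+k} 1^{3p+1}

Assume L is regular; let p be its pumping constant.
Choose w = 0^p 1^{3p+1}, which is in L with |w| = 4p+1 ≥ p.
By the pumping lemma, w = xyz with |xy| ≤ p and y is nonempty.
Since the first p symbols of w are all 0's and |xy| ≤ p, y lies entirely in the leading 0-block: y = 0^k for some k with 1 ≤ k ≤ p.
Pump with i = 2: xy^2z = 0^{p+k} 1^{3p+1}. For this to lie in L we would need 3p+1 = 3(p+k)+1, which forces k = 0. But k ≥ 1, so xy^2z ∉ L.
This contradicts the pumping lemma, so L is not regular.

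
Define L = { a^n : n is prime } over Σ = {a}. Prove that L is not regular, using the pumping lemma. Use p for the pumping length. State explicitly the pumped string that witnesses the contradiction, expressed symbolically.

Assume L is regular; let p be its pumping constant.
Let q be a prime with q ≥ p+2 (infinitely many primes exist), and take w = a^q ∈ L with |w| = q ≥ p.
The pumping lemma gives a decomposition w = xyz where |xy| ≤ p and |y| > 0.
Then y = a^k for some k with 1 ≤ k ≤ p.
Since 1 ≤ k ≤ p, |xz| = q-k. Pump with i = q+1: |xy^{q+1}z| = (q-k)+(q+1)k = q+qk = q(1+k), which is composite (both factors ≥ 2). So xy^{q+1}z = a^{q(1+k)} ∉ L.
This is a contradiction; hence L is not regular.

a^{q(1+k)}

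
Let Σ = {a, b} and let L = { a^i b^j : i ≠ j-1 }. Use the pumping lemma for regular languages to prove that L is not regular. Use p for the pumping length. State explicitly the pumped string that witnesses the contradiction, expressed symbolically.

a^{p+p!} b^{p+p!+1}

Toward a contradiction, assume L is regular with pumping length p.
Choose w = a^p b^{p+p!+1}. Since p ≠ (p+p!+1)-1 = p+p!, w ∈ L; and |w| ≥ p.
Write w = xyz as guaranteed by the lemma, with |xy| ≤ p and y is nonempty.
Because |xy| ≤ p and w begins with p copies of a, we have y = a^k with 1 ≤ k ≤ p.
Since 1 ≤ k ≤ p, k divides p!; set t = 1 + p!/k. Then xy^t z has p + (p!/k)·k = p + p! copies of a. Now the a-count is p+p! and (b-count)-1 = (p+p!+1)-1 = p+p!, so i ≠ j-1 fails. So xy^t z = a^{p+p!} b^{p+p!+1} ∉ L.
This is a contradiction; hence L is not regular.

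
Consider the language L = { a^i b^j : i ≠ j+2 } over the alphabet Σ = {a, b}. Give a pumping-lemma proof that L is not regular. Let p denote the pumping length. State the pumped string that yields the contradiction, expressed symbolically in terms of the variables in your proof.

a^{p+p!} b^{p+p!-2}

Toward a contradiction, assume L is regular with pumping length p.
Choose w = a^p b^{p+p!-2}. Since p ≠ (p+p!-2)+2 = p+p!, w ∈ L; and |w| ≥ p.
By the pumping lemma, w = xyz with |xy| ≤ p and y is nonempty.
Because |xy| ≤ p and w begins with p copies of a, we have y = a^k with 1 ≤ k ≤ p.
Since 1 ≤ k ≤ p, k divides p!; set t = 1 + p!/k. Then xy^t z has p + (p!/k)·k = p + p! copies of a. Now the a-count is p+p! and (b-count)+2 = (p+p!-2)+2 = p+p!, so i ≠ j+2 fails. So xy^t z = a^{p+p!} b^{p+p!-2} ∉ L.
Contradiction. Therefore L is not regular.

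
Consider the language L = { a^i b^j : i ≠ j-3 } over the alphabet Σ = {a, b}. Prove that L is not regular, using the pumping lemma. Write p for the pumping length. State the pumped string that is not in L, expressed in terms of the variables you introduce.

a^{p+p!} b^{p+p!+3}

Suppose for contradiction that L is regular, and let p be the pumping length.
Choose w = a^p b^{p+p!+3}. Since p ≠ (p+p!+3)-3 = p+p!, w ∈ L; and |w| ≥ p.
By the pumping lemma, w = xyz with |xy| ≤ p and |y| ≥ 1.
Because |xy| ≤ p and w begins with p copies of a, we have y = a^k with 1 ≤ k ≤ p.
Since 1 ≤ k ≤ p, k divides p!; set t = 1 + p!/k. Then xy^t z has p + (p!/k)·k = p + p! copies of a. Now the a-count is p+p! and (b-count)-3 = (p+p!+3)-3 = p+p!, so i ≠ j-3 fails. So xy^t z = a^{p+p!} b^{p+p!+3} ∉ L.
This contradicts the pumping lemma, so L is not regular.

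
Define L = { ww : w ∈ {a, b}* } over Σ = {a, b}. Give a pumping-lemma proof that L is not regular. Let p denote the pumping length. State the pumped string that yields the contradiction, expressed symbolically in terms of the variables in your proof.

Assume L is regular; let p be its pumping constant.
Take w = a^p b^p a^p b^p = uu where u = a^pb^p; then w ∈ L and |w| = 4p ≥ p.
By the pumping lemma, w = xyz with |xy| ≤ p and y is nonempty.
Because |xy| ≤ p and w begins with p copies of a, we have y = a^k with 1 ≤ k ≤ p.
Pump with i = 2: xy^2z = a^{p+k} b^p a^p b^p, of length 4p+k. Suppose this equals vv. The string starts with a and ends with b, so v does too; thus the boundary between the two copies of v is a b→a transition. There is exactly one such transition, at position 2p+k, so |v| = 2p+k and |vv| = 4p+2k ≠ 4p+k since k ≥ 1. So xy^2z ∉ L.
This contradicts the pumping lemma, so L is not regular.

a^{p+k} b^p a^p b^p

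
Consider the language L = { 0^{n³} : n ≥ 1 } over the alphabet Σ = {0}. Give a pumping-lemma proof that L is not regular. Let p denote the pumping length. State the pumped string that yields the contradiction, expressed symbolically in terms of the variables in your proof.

0^{p³+k}

Toward a contradiction, assume L is regular with pumping length p.
Take w = 0^{p³} ∈ L with |w| = p³ ≥ p.
Write w = xyz as guaranteed by the lemma, with |xy| ≤ p and |y| ≥ 1.
Then y = 0^k for some k with 1 ≤ k ≤ p.
Pump with i = 2: xy^2z = 0^{p³+k}. Since 1 ≤ k ≤ p, p³ < p³+k ≤ p³+p < p³+3p²+3p+1 = (p+1)³, so p³+k is not a perfect cube. So xy^2z ∉ L.
This is a contradiction; hence L is not regular.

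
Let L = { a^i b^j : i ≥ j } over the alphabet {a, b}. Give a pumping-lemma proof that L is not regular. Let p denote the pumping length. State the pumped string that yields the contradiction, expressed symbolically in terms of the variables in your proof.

a^{p-k} b^p

Suppose for contradiction that L is regular, and let p be the pumping length.
Choose w = a^p b^p ∈ L, with |w| = 2p ≥ p.
By the pumping lemma, w = xyz with |xy| ≤ p and |y| > 0.
Because |xy| ≤ p and w begins with p copies of a, we have y = a^k with 1 ≤ k ≤ p.
Consider xy^0z = xz = a^{p-k} b^p. Since k ≥ 1, the a-count p-k is less than p, so i ≥ j fails; thus xz ∉ L.
Contradiction. Therefore L is not regular.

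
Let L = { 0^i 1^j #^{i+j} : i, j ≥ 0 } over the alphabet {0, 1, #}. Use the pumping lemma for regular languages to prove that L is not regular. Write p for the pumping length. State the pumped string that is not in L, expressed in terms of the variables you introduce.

Toward a contradiction, assume L is regular with pumping length p.
Take w = 0^p 1^p #^{2p} ∈ L (with i=j=p, i+j=2p), |w| = 4p ≥ p.
The pumping lemma gives a decomposition w = xyz where |xy| ≤ p and |y| > 0.
The first p characters of w are 0's, so xy (and hence y) consists only of 0's. Write y = 0^k, 1 ≤ k ≤ p.
Consider xy^2z = 0^{p+k} 1^p #^{2p}. Now the 0- and 1-counts sum to 2p+k, but the #-count is 2p ≠ 2p+k. So xy^2z ∉ L.
This is a contradiction; hence L is not regular.

0^{p+k} 1^p #^{2p}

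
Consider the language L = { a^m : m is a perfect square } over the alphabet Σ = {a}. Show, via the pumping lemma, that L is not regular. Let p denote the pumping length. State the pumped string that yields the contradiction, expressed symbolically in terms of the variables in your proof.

a^{p²+k}

Assume L is regular; let p be its pumping constant.
Take w = a^{p²} ∈ L with |w| = p² ≥ p.
By the pumping lemma, w = xyz with |xy| ≤ p and |y| ≥ 1.
Then y = a^k for some k with 1 ≤ k ≤ p.
Pump with i = 2: xy^2z = a^{p²+k}. Since 1 ≤ k ≤ p, p² < p²+k ≤ p²+p < (p+1)², so p²+k lies strictly between consecutive squares and is not a perfect square. So xy^2z ∉ L.
This is a contradiction; hence L is not regular.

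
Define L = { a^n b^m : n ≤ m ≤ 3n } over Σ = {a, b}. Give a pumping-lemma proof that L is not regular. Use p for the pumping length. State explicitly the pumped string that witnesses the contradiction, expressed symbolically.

a^{p+k} b^p

Assume L is regular; let p be its pumping constant.
Take w = a^p b^p ∈ L (since p ≤ p ≤ 3p), with |w| = 2p ≥ p.
The pumping lemma gives a decomposition w = xyz where |xy| ≤ p and |y| ≥ 1.
Since the first p symbols of w are all a's and |xy| ≤ p, y lies entirely in the leading a-block: y = a^k for some k with 1 ≤ k ≤ p.
Pump with i = 2: xy^2z = a^{p+k} b^p. Now n = p+k > p = m, so the condition n ≤ m fails. Thus xy^2z ∉ L.
This contradicts the pumping lemma, so L is not regular.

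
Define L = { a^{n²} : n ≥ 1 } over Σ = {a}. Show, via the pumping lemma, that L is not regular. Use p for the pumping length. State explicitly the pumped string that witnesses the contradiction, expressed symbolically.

a^{p²+k}

Suppose for contradiction that L is regular, and let p be the pumping length.
Take w = a^{p²} ∈ L with |w| = p² ≥ p.
Write w = xyz as guaranteed by the lemma, with |xy| ≤ p and y is nonempty.
Then y = a^k for some k with 1 ≤ k ≤ p.
Pump with i = 2: xy^2z = a^{p²+k}. Since 1 ≤ k ≤ p, p² < p²+k ≤ p²+p < (p+1)², so p²+k lies strictly between consecutive squares and is not a perfect square. So xy^2z ∉ L.
Contradiction. Therefore L is not regular.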